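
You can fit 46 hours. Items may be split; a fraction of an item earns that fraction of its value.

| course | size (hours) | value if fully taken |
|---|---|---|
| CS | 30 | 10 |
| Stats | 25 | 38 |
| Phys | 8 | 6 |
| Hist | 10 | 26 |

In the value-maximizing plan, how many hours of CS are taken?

3

Sort by value density: Hist 26/10≈2.6, Stats 38/25≈1.52, Phys 6/8≈0.75, CS 10/30≈0.333.
All 10 hours of Hist fit (value 26) — 36 remain.
Stats: take in full, 25 hours for value 38 — 11 left.
All 8 hours of Phys fit (value 6) — 3 remain.
Fill the last 3 hours with part of CS: 3/30 of it earns 1.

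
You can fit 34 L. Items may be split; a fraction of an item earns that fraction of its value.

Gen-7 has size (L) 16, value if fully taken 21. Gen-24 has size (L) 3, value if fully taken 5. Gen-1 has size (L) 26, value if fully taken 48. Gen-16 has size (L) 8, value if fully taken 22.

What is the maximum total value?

Rank by value-to-size ratio: Gen-16 22/8≈2.75, Gen-1 48/26≈1.85, Gen-24 5/3≈1.67, Gen-7 21/16≈1.31.
Take all of Gen-16 (8 L, value 22) → 26 L left.
Gen-1: take in full, 26 L for value 48 → 0 left.
Total value = 70.

70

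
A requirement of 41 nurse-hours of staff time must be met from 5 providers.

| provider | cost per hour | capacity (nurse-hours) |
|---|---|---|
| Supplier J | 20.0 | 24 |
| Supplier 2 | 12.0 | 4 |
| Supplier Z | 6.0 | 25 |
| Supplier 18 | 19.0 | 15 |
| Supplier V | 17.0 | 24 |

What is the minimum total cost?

Use providers in increasing cost order.
Supplier Z at 6.0: take all 25 nurse-hours ; 16 still needed.
Supplier 2 at 12.0: take all 4 nurse-hours ; 12 still needed.
Supplier V (17.0): take the remaining 12 ; done.
Supplier 18, Supplier J: unused.
Cost = 25×6.0 + 4×12.0 + 12×17.0 = 402.

402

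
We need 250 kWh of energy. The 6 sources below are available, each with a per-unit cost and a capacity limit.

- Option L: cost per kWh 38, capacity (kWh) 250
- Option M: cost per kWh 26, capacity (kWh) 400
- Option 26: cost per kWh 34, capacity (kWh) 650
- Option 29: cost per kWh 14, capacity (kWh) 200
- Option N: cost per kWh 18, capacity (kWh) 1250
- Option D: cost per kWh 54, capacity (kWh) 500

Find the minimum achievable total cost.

Fill from the cheapest source first.
Take 200 from Option 29 at 14 ; need 50 more.
Option N (18): take the remaining 50 ; done.
Option M, Option 26, Option L, Option D: unused.
Cost = 200×14 + 50×18 = 3700.

3700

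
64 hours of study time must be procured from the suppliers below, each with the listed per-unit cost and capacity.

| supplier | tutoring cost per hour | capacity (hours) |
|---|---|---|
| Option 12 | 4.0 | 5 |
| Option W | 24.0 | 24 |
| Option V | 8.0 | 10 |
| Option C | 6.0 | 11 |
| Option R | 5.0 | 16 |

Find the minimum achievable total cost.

Cheapest first:
Option 12 (4.0): use full 5 → 59 hours to go.
Take 16 from Option R at 5.0 → need 43 more.
Option C at 6.0: take all 11 hours → 32 still needed.
Option V at 8.0: take all 10 hours → 22 still needed.
Option W at 24.0: take 22 of its 24 → requirement met.
Cost = 5×4.0 + 16×5.0 + 11×6.0 + 10×8.0 + 22×24.0 = 774.

774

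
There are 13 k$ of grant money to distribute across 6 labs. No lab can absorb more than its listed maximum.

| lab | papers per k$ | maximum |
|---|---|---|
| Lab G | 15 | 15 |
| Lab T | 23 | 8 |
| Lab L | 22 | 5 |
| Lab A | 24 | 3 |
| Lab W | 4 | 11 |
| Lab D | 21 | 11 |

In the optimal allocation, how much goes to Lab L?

Rank by papers per k$: Lab A 24 > Lab T 23 > Lab L 22 > Lab D 21 > Lab G 15 > Lab W 4.
Lab A: +3 to 3 (cap) ; 10 left.
Give Lab T 8 to hit its cap of 8 ; 2 left.
Lab L has room for 5 but only 2 remain, so it gets 2.

2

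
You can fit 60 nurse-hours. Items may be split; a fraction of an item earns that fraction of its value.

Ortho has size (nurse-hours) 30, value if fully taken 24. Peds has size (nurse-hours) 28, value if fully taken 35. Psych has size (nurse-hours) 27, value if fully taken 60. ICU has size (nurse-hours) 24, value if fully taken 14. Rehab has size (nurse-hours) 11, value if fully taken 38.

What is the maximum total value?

Rank by value-to-size ratio: Rehab 38/11≈3.45, Psych 60/27≈2.22, Peds 35/28≈1.25, Ortho 24/30≈0.8, ICU 14/24≈0.583.
All 11 nurse-hours of Rehab fit (value 38) — 49 remain.
Take all of Psych (27 nurse-hours, value 60) — 22 nurse-hours left.
Only 22 nurse-hours remain; take 22/28 of Peds for value 35×22/28 = 27.5.
Total value = 125.5.

125.5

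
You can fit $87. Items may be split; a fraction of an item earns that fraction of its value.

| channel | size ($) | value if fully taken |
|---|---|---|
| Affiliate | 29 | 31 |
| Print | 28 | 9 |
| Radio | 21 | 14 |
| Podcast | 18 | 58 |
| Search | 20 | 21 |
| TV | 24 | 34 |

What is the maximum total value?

139.8

Best value per unit of size first: Podcast 58/18≈3.22, TV 34/24≈1.42, Affiliate 31/29≈1.07, Search 21/20≈1.05, Radio 14/21≈0.667, Print 9/28≈0.321.
Take all of Podcast (18 $, value 58) — 69 $ left.
All 24 $ of TV fit (value 34) — 45 remain.
Affiliate: take in full, 29 $ for value 31 — 16 left.
16 $ left: a 16/20 share of Search gives 21×16/20 = 16.8.
Total value = 139.8.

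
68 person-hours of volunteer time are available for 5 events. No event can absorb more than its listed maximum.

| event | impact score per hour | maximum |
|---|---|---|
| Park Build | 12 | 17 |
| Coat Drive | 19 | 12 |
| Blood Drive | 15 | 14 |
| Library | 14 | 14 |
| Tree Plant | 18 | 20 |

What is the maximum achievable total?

Order the events by impact score per hour: Coat Drive 19 > Tree Plant 18 > Blood Drive 15 > Library 14 > Park Build 12.
Give Coat Drive 12 to hit its cap of 12 ; 56 left.
Give Tree Plant 20 to hit its cap of 20 ; 36 left.
Blood Drive takes 14 to reach its cap of 14 ; 22 left.
Give Library 14 to hit its cap of 14 ; 8 left.
Park Build: +8 (room for 17) → 8. Pool exhausted.
Total = 12×8 + 19×12 + 15×14 + 14×14 + 18×20 = 1090.

1090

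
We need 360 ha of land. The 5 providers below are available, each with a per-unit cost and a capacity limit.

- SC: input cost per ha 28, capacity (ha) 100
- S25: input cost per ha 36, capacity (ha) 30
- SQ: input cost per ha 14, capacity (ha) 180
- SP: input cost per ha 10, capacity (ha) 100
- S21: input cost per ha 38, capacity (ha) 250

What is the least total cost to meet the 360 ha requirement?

5760

Fill from the cheapest provider first.
SP (10): use full 100 — 260 ha to go.
Take 180 from SQ at 14 — need 80 more.
Take 80 from SC at 28 to finish.
S25, S21: unused.
Cost = 100×10 + 180×14 + 80×28 = 5760.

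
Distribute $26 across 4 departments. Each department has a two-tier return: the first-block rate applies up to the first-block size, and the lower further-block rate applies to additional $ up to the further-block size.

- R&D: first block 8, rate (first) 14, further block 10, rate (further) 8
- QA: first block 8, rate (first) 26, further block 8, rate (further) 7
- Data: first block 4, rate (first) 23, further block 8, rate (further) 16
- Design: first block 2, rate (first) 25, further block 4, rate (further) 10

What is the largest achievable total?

Treat each block as its own option and order by rate: QA/first 26 > Design/first 25 > Data/first 23 > Data/second 16 > R&D/first 14 > Design/second 10 > R&D/second 8 > QA/second 7.
QA first at 26: fill all 8 → 18 left.
Design/first (25): +2 → 16 left.
Data first at 23: fill all 4 → 12 left.
Fill Data second block (8 at 16) → 4 left.
4 remain; put them into R&D first at 14.
Total = 26×8 + 25×2 + 23×4 + 16×8 + 14×4 = 534.

534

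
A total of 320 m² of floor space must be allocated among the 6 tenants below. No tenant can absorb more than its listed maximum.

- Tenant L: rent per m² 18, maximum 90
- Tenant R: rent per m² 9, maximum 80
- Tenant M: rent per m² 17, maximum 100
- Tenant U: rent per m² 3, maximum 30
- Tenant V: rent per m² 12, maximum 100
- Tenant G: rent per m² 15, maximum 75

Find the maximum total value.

Rank by rent per m²: Tenant L 18 > Tenant M 17 > Tenant G 15 > Tenant V 12 > Tenant R 9 > Tenant U 3.
Give Tenant L 90 to hit its cap of 90 → 230 left.
Give Tenant M 100 to hit its cap of 100 → 130 left.
Tenant G: +75 to 75 (cap) → 55 left.
Only 55 left; Tenant V takes them to reach 55.
Total = 18×90 + 17×100 + 12×55 + 15×75 = 5105.

5105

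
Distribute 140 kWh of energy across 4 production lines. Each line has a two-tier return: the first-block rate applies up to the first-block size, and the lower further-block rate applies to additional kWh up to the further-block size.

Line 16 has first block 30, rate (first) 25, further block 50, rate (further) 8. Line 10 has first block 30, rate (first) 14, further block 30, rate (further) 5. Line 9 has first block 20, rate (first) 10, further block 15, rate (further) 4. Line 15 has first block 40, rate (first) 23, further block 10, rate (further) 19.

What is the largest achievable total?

Treat each block as its own option and order by rate: Line 16/tier1 25 > Line 15/tier1 23 > Line 15/tier2 19 > Line 10/tier1 14 > Line 9/tier1 10 > Line 16/tier2 8 > Line 10/tier2 5 > Line 9/tier2 4.
Line 16/tier1 (25): +30 → 110 left.
Fill Line 15 tier1 block (40 at 23) → 70 left.
Fill Line 15 tier2 block (10 at 19) → 60 left.
Line 10 tier1 at 14: fill all 30 → 30 left.
Line 9/tier1 (10): +20 → 10 left.
10 remain; put them into Line 16 tier2 at 8.
Total = 25×30 + 23×40 + 19×10 + 14×30 + 10×20 + 8×10 = 2560.

2560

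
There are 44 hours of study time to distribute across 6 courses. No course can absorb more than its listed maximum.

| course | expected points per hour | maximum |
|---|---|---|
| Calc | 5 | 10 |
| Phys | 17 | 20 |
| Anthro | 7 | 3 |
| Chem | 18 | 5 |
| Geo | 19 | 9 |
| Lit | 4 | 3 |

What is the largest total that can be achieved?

Rank by expected points per hour: Geo 19 > Chem 18 > Phys 17 > Anthro 7 > Calc 5 > Lit 4.
Geo takes 9 to reach its cap of 9 → 35 left.
Chem takes 5 to reach its cap of 5 → 30 left.
Phys takes 20 to reach its cap of 20 → 10 left.
Give Anthro 3 to hit its cap of 3 → 7 left.
Calc has room for 10 but only 7 remain, so it gets 7.
Total = 5×7 + 17×20 + 7×3 + 18×5 + 19×9 = 657.

657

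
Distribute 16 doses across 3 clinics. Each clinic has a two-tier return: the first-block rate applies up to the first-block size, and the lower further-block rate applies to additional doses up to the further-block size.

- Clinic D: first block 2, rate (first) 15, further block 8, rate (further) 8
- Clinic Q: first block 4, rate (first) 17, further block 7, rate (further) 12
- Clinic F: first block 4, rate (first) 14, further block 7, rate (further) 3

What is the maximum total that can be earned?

Order all 6 blocks by rate: Clinic Q/T1 17 > Clinic D/T1 15 > Clinic F/T1 14 > Clinic Q/T2 12 > Clinic D/T2 8 > Clinic F/T2 3.
Clinic Q/T1 (17): +4 → 12 left.
Fill Clinic D T1 block (2 at 15) → 10 left.
Clinic F/T1 (14): +4 → 6 left.
Clinic Q/T2: +6 of 7 at 12; pool empty.
Total = 17×4 + 15×2 + 14×4 + 12×6 = 226.

226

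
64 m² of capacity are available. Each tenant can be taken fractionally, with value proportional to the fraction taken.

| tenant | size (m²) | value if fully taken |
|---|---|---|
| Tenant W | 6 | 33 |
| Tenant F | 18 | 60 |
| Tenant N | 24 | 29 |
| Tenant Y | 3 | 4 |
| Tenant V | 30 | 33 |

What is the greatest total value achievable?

Sort by value density: Tenant W 33/6≈5.5, Tenant F 60/18≈3.33, Tenant Y 4/3≈1.33, Tenant N 29/24≈1.21, Tenant V 33/30≈1.1.
Tenant W: take in full, 6 m² for value 33 → 58 left.
All 18 m² of Tenant F fit (value 60) → 40 remain.
Take all of Tenant Y (3 m², value 4) → 37 m² left.
All 24 m² of Tenant N fit (value 29) → 13 remain.
13 m² left: a 13/30 share of Tenant V gives 33×13/30 = 14.3.
Total value = 140.3.

140.3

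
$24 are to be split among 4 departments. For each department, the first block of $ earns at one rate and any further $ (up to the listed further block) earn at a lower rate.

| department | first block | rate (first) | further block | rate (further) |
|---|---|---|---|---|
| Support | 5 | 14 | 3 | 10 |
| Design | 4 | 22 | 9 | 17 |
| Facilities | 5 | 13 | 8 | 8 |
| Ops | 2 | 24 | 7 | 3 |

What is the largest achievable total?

411

Treat each block as its own option and order by rate: Ops/tier1 24 > Design/tier1 22 > Design/tier2 17 > Support/tier1 14 > Facilities/tier1 13 > Support/tier2 10 > Facilities/tier2 8 > Ops/tier2 3.
Ops/tier1 (24): +2 — 22 left.
Fill Design tier1 block (4 at 22) — 18 left.
Design tier2 at 17: fill all 9 — 9 left.
Fill Support tier1 block (5 at 14) — 4 left.
4 remain; put them into Facilities tier1 at 13.
Total = 24×2 + 22×4 + 17×9 + 14×5 + 13×4 = 411.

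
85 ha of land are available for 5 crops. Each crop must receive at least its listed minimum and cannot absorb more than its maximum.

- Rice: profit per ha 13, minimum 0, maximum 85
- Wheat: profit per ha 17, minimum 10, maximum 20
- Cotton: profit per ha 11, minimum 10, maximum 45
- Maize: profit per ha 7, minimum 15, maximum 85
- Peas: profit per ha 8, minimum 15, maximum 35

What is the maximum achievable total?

Meeting every minimum uses 0+10+10+15+15 = 50 ha, leaving 35.
Rank by profit per ha: Wheat 17 > Rice 13 > Cotton 11 > Peas 8 > Maize 7.
Give Wheat 10 more to hit its cap of 20 ; 25 left.
Rice has room for 85 more but only 25 remain, so it gets 25.
Total = 13×25 + 17×20 + 11×10 + 7×15 + 8×15 = 1000.

1000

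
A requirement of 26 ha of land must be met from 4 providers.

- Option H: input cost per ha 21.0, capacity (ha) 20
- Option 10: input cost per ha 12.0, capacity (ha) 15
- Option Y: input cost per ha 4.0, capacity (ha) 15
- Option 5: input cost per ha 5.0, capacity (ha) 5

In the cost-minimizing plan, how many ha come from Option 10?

Cheapest first:
Option Y (4.0): use full 15 → 11 ha to go.
Option 5 at 5.0: take all 5 ha → 6 still needed.
Take 6 from Option 10 at 12.0 to finish.
Option H: unused.

6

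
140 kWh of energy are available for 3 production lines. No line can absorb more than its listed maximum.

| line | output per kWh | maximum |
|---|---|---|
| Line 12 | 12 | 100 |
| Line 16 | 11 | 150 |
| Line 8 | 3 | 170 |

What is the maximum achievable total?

Rank by output per kWh: Line 12 12 > Line 16 11 > Line 8 3.
Line 12: +100 to 100 (cap) ; 40 left.
Only 40 left; Line 16 takes them to reach 40.
Total = 12×100 + 11×40 = 1640.

1640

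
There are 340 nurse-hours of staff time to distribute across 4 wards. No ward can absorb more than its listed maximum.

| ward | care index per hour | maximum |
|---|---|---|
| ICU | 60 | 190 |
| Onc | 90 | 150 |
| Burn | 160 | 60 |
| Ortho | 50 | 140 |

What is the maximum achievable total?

Highest care index per hour first: Burn 160 > Onc 90 > ICU 60 > Ortho 50.
Burn: +60 to 60 (cap) — 280 left.
Onc: +150 to 150 (cap) — 130 left.
ICU: +130 (room for 190) → 130. Pool exhausted.
Total = 60×130 + 90×150 + 160×60 = 30900.

30900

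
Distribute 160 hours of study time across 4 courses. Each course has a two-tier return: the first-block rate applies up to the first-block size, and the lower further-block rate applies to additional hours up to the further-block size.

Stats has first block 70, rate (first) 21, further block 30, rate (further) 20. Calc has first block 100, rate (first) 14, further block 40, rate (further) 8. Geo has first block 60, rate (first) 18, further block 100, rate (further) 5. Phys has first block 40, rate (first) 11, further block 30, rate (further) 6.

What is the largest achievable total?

3150

Treat each block as its own option and order by rate: Stats/tier1 21 > Stats/tier2 20 > Geo/tier1 18 > Calc/tier1 14 > Phys/tier1 11 > Calc/tier2 8 > Phys/tier2 6 > Geo/tier2 5.
Stats/tier1 (21): +70 → 90 left.
Stats tier2 at 20: fill all 30 → 60 left.
Geo/tier1 (18): +60 → 0 left.
Total = 21×70 + 20×30 + 18×60 = 3150.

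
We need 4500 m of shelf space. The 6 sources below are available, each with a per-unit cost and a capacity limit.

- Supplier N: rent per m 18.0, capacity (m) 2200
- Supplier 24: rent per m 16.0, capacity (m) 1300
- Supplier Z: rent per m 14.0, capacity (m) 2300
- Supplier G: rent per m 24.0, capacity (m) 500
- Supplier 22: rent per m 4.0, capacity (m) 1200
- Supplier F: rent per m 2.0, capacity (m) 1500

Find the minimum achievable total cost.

Cheapest first:
Take 1500 from Supplier F at 2.0 → need 3000 more.
Take 1200 from Supplier 22 at 4.0 → need 1800 more.
Supplier Z (14.0): take the remaining 1800 → done.
Supplier 24, Supplier N, Supplier G: unused.
Cost = 1500×2.0 + 1200×4.0 + 1800×14.0 = 33000.

33000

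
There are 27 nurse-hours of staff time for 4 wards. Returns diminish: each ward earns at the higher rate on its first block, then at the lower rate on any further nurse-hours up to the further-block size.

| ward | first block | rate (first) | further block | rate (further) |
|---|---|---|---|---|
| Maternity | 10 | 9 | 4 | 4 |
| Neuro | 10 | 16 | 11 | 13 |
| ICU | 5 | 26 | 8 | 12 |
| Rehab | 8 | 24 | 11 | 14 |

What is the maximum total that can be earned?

538

Order all 8 blocks by rate: ICU/T1 26 > Rehab/T1 24 > Neuro/T1 16 > Rehab/T2 14 > Neuro/T2 13 > ICU/T2 12 > Maternity/T1 9 > Maternity/T2 4.
ICU T1 at 26: fill all 5 → 22 left.
Rehab T1 at 24: fill all 8 → 14 left.
Neuro T1 at 16: fill all 10 → 4 left.
Rehab/T2: +4 of 11 at 14; pool empty.
Total = 26×5 + 24×8 + 16×10 + 14×4 = 538.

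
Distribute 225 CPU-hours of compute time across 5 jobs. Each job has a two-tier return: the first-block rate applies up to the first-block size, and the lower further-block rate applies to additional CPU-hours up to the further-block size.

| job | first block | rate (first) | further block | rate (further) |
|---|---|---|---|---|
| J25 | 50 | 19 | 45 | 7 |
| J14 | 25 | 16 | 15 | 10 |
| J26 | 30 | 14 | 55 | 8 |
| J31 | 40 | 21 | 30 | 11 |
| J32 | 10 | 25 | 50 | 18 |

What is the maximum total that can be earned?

3980

Order all 10 blocks by rate: J32/tier1 25 > J31/tier1 21 > J25/tier1 19 > J32/tier2 18 > J14/tier1 16 > J26/tier1 14 > J31/tier2 11 > J14/tier2 10 > J26/tier2 8 > J25/tier2 7.
Fill J32 tier1 block (10 at 25) — 215 left.
J31 tier1 at 21: fill all 40 — 175 left.
J25/tier1 (19): +50 — 125 left.
Fill J32 tier2 block (50 at 18) — 75 left.
J14 tier1 at 16: fill all 25 — 50 left.
Fill J26 tier1 block (30 at 14) — 20 left.
J31 tier2 at 11: only 20 left, fill 20.
Total = 25×10 + 21×40 + 19×50 + 18×50 + 16×25 + 14×30 + 11×20 = 3980.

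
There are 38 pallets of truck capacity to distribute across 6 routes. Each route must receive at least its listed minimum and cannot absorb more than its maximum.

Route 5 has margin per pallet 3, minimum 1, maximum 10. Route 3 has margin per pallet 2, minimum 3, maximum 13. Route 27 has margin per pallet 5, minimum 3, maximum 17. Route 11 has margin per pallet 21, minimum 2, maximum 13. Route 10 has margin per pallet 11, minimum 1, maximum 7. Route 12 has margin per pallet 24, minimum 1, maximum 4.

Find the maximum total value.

505

Meeting every minimum uses 1+3+3+2+1+1 = 11 pallets, leaving 27.
Order the routes by margin per pallet: Route 12 24 > Route 11 21 > Route 10 11 > Route 27 5 > Route 5 3 > Route 3 2.
Route 12: +3 to 4 (cap) → 24 left.
Give Route 11 11 more to hit its cap of 13 → 13 left.
Give Route 10 6 more to hit its cap of 7 → 7 left.
Only 7 left; Route 27 takes them to reach 10.
Total = 3×1 + 2×3 + 5×10 + 21×13 + 11×7 + 24×4 = 505.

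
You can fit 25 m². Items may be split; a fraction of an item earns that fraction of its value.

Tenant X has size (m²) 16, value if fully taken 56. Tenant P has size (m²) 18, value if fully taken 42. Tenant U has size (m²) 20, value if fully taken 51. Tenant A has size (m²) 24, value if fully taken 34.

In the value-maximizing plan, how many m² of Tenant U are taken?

Sort by value density: Tenant X 56/16≈3.5, Tenant U 51/20≈2.55, Tenant P 42/18≈2.33, Tenant A 34/24≈1.42.
Take all of Tenant X (16 m², value 56) — 9 m² left.
Only 9 m² remain; take 9/20 of Tenant U for value 51×9/20 = 22.95.

9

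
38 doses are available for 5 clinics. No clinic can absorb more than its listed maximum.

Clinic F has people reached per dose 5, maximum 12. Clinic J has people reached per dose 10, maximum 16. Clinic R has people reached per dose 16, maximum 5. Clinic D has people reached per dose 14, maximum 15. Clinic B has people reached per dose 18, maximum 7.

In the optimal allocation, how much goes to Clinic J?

11

Highest people reached per dose first: Clinic B 18 > Clinic R 16 > Clinic D 14 > Clinic J 10 > Clinic F 5.
Clinic B: +7 to 7 (cap) ; 31 left.
Give Clinic R 5 to hit its cap of 5 ; 26 left.
Clinic D takes 15 to reach its cap of 15 ; 11 left.
Clinic J has room for 16 but only 11 remain, so it gets 11.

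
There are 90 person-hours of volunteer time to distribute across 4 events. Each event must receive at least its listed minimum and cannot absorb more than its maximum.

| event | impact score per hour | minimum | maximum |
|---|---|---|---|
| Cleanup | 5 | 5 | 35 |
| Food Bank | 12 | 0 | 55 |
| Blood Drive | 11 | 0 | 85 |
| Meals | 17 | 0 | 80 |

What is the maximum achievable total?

Meeting every minimum uses 5+0+0+0 = 5 person-hours, leaving 85.
Highest impact score per hour first: Meals 17 > Food Bank 12 > Blood Drive 11 > Cleanup 5.
Give Meals 80 more to hit its cap of 80 — 5 left.
Only 5 left; Food Bank takes them to reach 5.
Total = 5×5 + 12×5 + 17×80 = 1445.

1445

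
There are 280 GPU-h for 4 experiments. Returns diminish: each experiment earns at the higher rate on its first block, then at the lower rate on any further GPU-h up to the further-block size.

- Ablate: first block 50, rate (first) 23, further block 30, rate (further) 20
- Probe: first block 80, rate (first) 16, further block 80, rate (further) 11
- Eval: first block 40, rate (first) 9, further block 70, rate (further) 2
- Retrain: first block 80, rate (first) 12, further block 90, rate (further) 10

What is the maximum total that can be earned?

Rank every tier by rate: Ablate/first 23 > Ablate/second 20 > Probe/first 16 > Retrain/first 12 > Probe/second 11 > Retrain/second 10 > Eval/first 9 > Eval/second 2.
Ablate first at 23: fill all 50 → 230 left.
Ablate second at 20: fill all 30 → 200 left.
Fill Probe first block (80 at 16) → 120 left.
Retrain/first (12): +80 → 40 left.
40 remain; put them into Probe second at 11.
Total = 23×50 + 20×30 + 16×80 + 12×80 + 11×40 = 4430.

4430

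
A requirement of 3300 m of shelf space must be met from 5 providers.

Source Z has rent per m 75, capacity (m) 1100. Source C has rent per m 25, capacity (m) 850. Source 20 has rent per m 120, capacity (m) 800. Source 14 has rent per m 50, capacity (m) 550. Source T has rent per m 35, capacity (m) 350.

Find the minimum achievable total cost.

Fill from the cheapest provider first.
Source C (25): use full 850 ; 2450 m to go.
Source T at 35: take all 350 m ; 2100 still needed.
Source 14 (50): use full 550 ; 1550 m to go.
Source Z (75): use full 1100 ; 450 m to go.
Source 20 at 120: take 450 of its 800 ; requirement met.
Cost = 850×25 + 350×35 + 550×50 + 1100×75 + 450×120 = 197500.

197500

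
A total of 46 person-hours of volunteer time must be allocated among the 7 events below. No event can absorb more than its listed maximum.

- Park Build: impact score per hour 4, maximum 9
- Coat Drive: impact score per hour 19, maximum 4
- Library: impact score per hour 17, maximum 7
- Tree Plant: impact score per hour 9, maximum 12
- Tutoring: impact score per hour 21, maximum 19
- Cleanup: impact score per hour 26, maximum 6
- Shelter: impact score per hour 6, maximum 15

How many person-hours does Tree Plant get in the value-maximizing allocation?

10

Highest impact score per hour first: Cleanup 26 > Tutoring 21 > Coat Drive 19 > Library 17 > Tree Plant 9 > Shelter 6 > Park Build 4.
Give Cleanup 6 to hit its cap of 6 → 40 left.
Tutoring takes 19 to reach its cap of 19 → 21 left.
Coat Drive takes 4 to reach its cap of 4 → 17 left.
Library takes 7 to reach its cap of 7 → 10 left.
Tree Plant has room for 12 but only 10 remain, so it gets 10.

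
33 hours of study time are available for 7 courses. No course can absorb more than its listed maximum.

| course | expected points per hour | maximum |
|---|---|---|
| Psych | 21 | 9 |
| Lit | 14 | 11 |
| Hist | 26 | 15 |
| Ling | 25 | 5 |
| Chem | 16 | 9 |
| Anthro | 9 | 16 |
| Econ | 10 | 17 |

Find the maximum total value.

768

Order the courses by expected points per hour: Hist 26 > Ling 25 > Psych 21 > Chem 16 > Lit 14 > Econ 10 > Anthro 9.
Hist takes 15 to reach its cap of 15 → 18 left.
Give Ling 5 to hit its cap of 5 → 13 left.
Psych: +9 to 9 (cap) → 4 left.
Chem has room for 9 but only 4 remain, so it gets 4.
Total = 21×9 + 26×15 + 25×5 + 16×4 = 768.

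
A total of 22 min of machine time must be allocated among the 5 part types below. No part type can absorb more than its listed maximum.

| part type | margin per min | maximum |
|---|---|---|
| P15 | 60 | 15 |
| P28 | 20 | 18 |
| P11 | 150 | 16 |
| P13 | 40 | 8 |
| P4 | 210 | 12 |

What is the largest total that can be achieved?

Order the part types by margin per min: P4 210 > P11 150 > P15 60 > P13 40 > P28 20.
P4 takes 12 to reach its cap of 12 — 10 left.
Only 10 left; P11 takes them to reach 10.
Total = 150×10 + 210×12 = 4020.

4020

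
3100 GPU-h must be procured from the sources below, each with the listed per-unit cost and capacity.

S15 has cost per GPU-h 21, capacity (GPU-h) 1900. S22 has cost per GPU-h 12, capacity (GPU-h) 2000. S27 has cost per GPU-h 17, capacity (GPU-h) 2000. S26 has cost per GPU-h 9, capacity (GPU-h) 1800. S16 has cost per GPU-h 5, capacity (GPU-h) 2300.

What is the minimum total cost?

Cheapest first:
S16 at 5: take all 2300 GPU-h → 800 still needed.
Take 800 from S26 at 9 to finish.
S22, S27, S15: unused.
Cost = 2300×5 + 800×9 = 18700.

18700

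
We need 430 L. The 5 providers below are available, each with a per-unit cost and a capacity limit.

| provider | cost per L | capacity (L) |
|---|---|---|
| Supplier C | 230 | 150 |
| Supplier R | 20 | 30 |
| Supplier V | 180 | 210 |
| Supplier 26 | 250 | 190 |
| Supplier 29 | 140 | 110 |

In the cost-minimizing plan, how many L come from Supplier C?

Cheapest first:
Supplier R (20): use full 30 — 400 L to go.
Supplier 29 at 140: take all 110 L — 290 still needed.
Supplier V at 180: take all 210 L — 80 still needed.
Take 80 from Supplier C at 230 to finish.
Supplier 26: unused.

80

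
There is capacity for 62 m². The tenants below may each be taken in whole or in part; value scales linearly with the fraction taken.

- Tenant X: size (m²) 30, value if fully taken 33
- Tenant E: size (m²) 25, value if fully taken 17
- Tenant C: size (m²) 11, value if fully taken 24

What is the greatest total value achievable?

Sort by value density: Tenant C 24/11≈2.18, Tenant X 33/30≈1.1, Tenant E 17/25≈0.68.
Tenant C: take in full, 11 m² for value 24 → 51 left.
Take all of Tenant X (30 m², value 33) → 21 m² left.
21 m² left: a 21/25 share of Tenant E gives 17×21/25 = 14.28.
Total value = 71.28.

71.28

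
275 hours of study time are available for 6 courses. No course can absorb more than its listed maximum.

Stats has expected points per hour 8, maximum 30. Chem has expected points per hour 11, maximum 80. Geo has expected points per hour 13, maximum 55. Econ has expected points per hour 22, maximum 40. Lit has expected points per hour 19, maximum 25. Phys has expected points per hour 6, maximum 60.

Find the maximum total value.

Rank by expected points per hour: Econ 22 > Lit 19 > Geo 13 > Chem 11 > Stats 8 > Phys 6.
Give Econ 40 to hit its cap of 40 → 235 left.
Lit: +25 to 25 (cap) → 210 left.
Geo takes 55 to reach its cap of 55 → 155 left.
Give Chem 80 to hit its cap of 80 → 75 left.
Stats takes 30 to reach its cap of 30 → 45 left.
Phys has room for 60 but only 45 remain, so it gets 45.
Total = 8×30 + 11×80 + 13×55 + 22×40 + 19×25 + 6×45 = 3460.

3460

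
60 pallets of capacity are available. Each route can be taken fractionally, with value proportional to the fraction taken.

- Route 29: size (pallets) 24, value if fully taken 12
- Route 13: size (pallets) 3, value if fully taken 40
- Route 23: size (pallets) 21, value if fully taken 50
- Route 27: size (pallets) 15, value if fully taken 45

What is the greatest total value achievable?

Rank by value-to-size ratio: Route 13 40/3≈13.3, Route 27 45/15≈3, Route 23 50/21≈2.38, Route 29 12/24≈0.5.
Take all of Route 13 (3 pallets, value 40) — 57 pallets left.
Take all of Route 27 (15 pallets, value 45) — 42 pallets left.
Route 23: take in full, 21 pallets for value 50 — 21 left.
Only 21 pallets remain; take 21/24 of Route 29 for value 12×21/24 = 10.5.
Total value = 145.5.

145.5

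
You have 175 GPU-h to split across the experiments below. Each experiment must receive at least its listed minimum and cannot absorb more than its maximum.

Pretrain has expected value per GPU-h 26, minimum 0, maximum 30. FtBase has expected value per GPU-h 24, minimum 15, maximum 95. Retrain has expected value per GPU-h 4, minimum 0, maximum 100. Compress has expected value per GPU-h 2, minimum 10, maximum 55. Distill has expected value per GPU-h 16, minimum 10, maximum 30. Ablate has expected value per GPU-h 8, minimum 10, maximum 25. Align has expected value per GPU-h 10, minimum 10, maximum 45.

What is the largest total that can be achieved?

3580

Meeting every minimum uses 0+15+0+10+10+10+10 = 55 GPU-h, leaving 120.
Highest expected value per GPU-h first: Pretrain 26 > FtBase 24 > Distill 16 > Align 10 > Ablate 8 > Retrain 4 > Compress 2.
Pretrain: +30 to 30 (cap) — 90 left.
Give FtBase 80 more to hit its cap of 95 — 10 left.
Distill has room for 20 more but only 10 remain, so it gets 20.
Total = 26×30 + 24×95 + 2×10 + 16×20 + 8×10 + 10×10 = 3580.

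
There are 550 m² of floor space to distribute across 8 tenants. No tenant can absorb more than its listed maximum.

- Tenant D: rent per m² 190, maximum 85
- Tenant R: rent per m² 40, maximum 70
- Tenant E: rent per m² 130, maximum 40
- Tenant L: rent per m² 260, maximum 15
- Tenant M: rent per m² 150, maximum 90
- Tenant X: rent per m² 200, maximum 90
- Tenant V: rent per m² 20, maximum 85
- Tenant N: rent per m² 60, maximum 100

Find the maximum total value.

66750

Order the tenants by rent per m²: Tenant L 260 > Tenant X 200 > Tenant D 190 > Tenant M 150 > Tenant E 130 > Tenant N 60 > Tenant R 40 > Tenant V 20.
Tenant L takes 15 to reach its cap of 15 — 535 left.
Tenant X takes 90 to reach its cap of 90 — 445 left.
Tenant D takes 85 to reach its cap of 85 — 360 left.
Tenant M: +90 to 90 (cap) — 270 left.
Give Tenant E 40 to hit its cap of 40 — 230 left.
Tenant N takes 100 to reach its cap of 100 — 130 left.
Tenant R: +70 to 70 (cap) — 60 left.
Tenant V has room for 85 but only 60 remain, so it gets 60.
Total = 190×85 + 40×70 + 130×40 + 260×15 + 150×90 + 200×90 + 20×60 + 60×100 = 66750.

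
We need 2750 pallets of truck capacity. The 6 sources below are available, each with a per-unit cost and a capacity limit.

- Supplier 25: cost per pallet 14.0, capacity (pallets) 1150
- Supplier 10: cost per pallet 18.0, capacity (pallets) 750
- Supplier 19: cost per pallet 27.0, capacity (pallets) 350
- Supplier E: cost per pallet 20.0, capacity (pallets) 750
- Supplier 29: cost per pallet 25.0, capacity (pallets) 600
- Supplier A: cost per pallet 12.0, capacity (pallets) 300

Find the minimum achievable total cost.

44200

Cheapest first:
Supplier A at 12.0: take all 300 pallets → 2450 still needed.
Take 1150 from Supplier 25 at 14.0 → need 1300 more.
Supplier 10 (18.0): use full 750 → 550 pallets to go.
Supplier E (20.0): take the remaining 550 → done.
Supplier 29, Supplier 19: unused.
Cost = 300×12.0 + 1150×14.0 + 750×18.0 + 550×20.0 = 44200.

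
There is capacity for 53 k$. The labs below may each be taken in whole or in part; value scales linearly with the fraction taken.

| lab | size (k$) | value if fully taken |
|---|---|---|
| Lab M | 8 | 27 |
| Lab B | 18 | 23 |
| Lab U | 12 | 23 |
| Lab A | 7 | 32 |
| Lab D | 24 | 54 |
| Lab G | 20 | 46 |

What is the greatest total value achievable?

Sort by value density: Lab A 32/7≈4.57, Lab M 27/8≈3.38, Lab G 46/20≈2.3, Lab D 54/24≈2.25, Lab U 23/12≈1.92, Lab B 23/18≈1.28.
All 7 k$ of Lab A fit (value 32) → 46 remain.
All 8 k$ of Lab M fit (value 27) → 38 remain.
Take all of Lab G (20 k$, value 46) → 18 k$ left.
18 k$ left: a 18/24 share of Lab D gives 54×18/24 = 40.5.
Total value = 145.5.

145.5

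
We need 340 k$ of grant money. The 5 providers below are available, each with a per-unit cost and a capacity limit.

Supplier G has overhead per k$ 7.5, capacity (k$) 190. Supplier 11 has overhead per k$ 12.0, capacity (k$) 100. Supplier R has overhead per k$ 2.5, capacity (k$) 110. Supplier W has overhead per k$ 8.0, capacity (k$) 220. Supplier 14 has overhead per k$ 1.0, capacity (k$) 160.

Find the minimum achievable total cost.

960

Fill from the cheapest provider first.
Supplier 14 at 1.0: take all 160 k$ ; 180 still needed.
Supplier R (2.5): use full 110 ; 70 k$ to go.
Supplier G (7.5): take the remaining 70 ; done.
Supplier W, Supplier 11: unused.
Cost = 160×1.0 + 110×2.5 + 70×7.5 = 960.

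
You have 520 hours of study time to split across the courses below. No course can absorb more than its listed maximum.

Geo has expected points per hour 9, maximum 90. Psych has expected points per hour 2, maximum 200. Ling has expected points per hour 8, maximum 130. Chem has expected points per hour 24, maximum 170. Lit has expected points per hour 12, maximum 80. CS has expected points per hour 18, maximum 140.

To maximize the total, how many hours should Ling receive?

Order the courses by expected points per hour: Chem 24 > CS 18 > Lit 12 > Geo 9 > Ling 8 > Psych 2.
Chem takes 170 to reach its cap of 170 → 350 left.
Give CS 140 to hit its cap of 140 → 210 left.
Lit takes 80 to reach its cap of 80 → 130 left.
Geo takes 90 to reach its cap of 90 → 40 left.
Ling has room for 130 but only 40 remain, so it gets 40.

40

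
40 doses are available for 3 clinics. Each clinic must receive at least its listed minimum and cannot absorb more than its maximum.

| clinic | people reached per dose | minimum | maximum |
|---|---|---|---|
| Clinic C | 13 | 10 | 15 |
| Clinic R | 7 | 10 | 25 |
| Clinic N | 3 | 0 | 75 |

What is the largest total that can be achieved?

370

Meeting every minimum uses 10+10+0 = 20 doses, leaving 20.
Order the clinics by people reached per dose: Clinic C 13 > Clinic R 7 > Clinic N 3.
Give Clinic C 5 more to hit its cap of 15 ; 15 left.
Give Clinic R 15 more to hit its cap of 25 ; 0 left.
Total = 13×15 + 7×25 = 370.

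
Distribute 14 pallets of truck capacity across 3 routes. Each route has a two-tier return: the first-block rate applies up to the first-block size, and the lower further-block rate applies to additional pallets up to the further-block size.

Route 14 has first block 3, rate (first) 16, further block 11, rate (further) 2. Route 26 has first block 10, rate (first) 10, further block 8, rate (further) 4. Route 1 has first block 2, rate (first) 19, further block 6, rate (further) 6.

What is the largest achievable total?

176

Rank every tier by rate: Route 1/first 19 > Route 14/first 16 > Route 26/first 10 > Route 1/second 6 > Route 26/second 4 > Route 14/second 2.
Fill Route 1 first block (2 at 19) → 12 left.
Fill Route 14 first block (3 at 16) → 9 left.
9 remain; put them into Route 26 first at 10.
Total = 19×2 + 16×3 + 10×9 = 176.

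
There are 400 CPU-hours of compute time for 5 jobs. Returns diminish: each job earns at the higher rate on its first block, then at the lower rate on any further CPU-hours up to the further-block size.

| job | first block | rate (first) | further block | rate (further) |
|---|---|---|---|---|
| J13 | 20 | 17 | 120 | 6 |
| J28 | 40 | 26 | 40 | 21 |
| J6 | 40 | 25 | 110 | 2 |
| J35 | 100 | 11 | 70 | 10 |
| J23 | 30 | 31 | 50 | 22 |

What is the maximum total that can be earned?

7110

Order all 10 blocks by rate: J23/tier1 31 > J28/tier1 26 > J6/tier1 25 > J23/tier2 22 > J28/tier2 21 > J13/tier1 17 > J35/tier1 11 > J35/tier2 10 > J13/tier2 6 > J6/tier2 2.
J23/tier1 (31): +30 — 370 left.
J28 tier1 at 26: fill all 40 — 330 left.
Fill J6 tier1 block (40 at 25) — 290 left.
J23/tier2 (22): +50 — 240 left.
Fill J28 tier2 block (40 at 21) — 200 left.
J13 tier1 at 17: fill all 20 — 180 left.
Fill J35 tier1 block (100 at 11) — 80 left.
Fill J35 tier2 block (70 at 10) — 10 left.
10 remain; put them into J13 tier2 at 6.
Total = 31×30 + 26×40 + 25×40 + 22×50 + 21×40 + 17×20 + 11×100 + 10×70 + 6×10 = 7110.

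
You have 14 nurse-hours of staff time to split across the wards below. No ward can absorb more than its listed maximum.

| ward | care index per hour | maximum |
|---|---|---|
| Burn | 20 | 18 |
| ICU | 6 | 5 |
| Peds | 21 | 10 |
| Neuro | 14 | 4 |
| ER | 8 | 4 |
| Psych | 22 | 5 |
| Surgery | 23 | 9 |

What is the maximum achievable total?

Order the wards by care index per hour: Surgery 23 > Psych 22 > Peds 21 > Burn 20 > Neuro 14 > ER 8 > ICU 6.
Give Surgery 9 to hit its cap of 9 — 5 left.
Psych: +5 to 5 (cap) — 0 left.
Total = 22×5 + 23×9 = 317.

317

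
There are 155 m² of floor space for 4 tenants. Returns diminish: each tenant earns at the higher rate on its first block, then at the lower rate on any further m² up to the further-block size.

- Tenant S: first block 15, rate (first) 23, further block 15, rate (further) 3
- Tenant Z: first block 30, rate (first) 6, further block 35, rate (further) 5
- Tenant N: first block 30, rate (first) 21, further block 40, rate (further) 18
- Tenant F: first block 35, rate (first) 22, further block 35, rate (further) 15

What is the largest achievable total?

2990

Rank every tier by rate: Tenant S/tier1 23 > Tenant F/tier1 22 > Tenant N/tier1 21 > Tenant N/tier2 18 > Tenant F/tier2 15 > Tenant Z/tier1 6 > Tenant Z/tier2 5 > Tenant S/tier2 3.
Fill Tenant S tier1 block (15 at 23) ; 140 left.
Fill Tenant F tier1 block (35 at 22) ; 105 left.
Tenant N/tier1 (21): +30 ; 75 left.
Tenant N/tier2 (18): +40 ; 35 left.
Tenant F/tier2 (15): +35 ; 0 left.
Total = 23×15 + 22×35 + 21×30 + 18×40 + 15×35 = 2990.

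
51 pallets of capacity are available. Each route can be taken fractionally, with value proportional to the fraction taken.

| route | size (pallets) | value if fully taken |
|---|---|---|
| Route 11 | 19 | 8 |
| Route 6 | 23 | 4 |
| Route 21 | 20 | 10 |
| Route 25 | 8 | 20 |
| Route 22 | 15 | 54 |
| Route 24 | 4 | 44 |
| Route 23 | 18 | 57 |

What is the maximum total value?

Rank by value-to-size ratio: Route 24 44/4≈11, Route 22 54/15≈3.6, Route 23 57/18≈3.17, Route 25 20/8≈2.5, Route 21 10/20≈0.5, Route 11 8/19≈0.421, Route 6 4/23≈0.174.
Take all of Route 24 (4 pallets, value 44) ; 47 pallets left.
Route 22: take in full, 15 pallets for value 54 ; 32 left.
Take all of Route 23 (18 pallets, value 57) ; 14 pallets left.
Route 25: take in full, 8 pallets for value 20 ; 6 left.
Fill the last 6 pallets with part of Route 21: 6/20 of it earns 3.
Total value = 178.

178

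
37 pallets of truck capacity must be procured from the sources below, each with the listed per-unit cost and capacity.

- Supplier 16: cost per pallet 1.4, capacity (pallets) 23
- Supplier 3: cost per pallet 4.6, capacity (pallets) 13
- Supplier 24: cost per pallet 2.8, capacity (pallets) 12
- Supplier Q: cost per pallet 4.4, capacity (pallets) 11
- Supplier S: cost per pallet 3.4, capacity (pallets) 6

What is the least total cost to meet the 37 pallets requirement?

Fill from the cheapest source first.
Take 23 from Supplier 16 at 1.4 — need 14 more.
Supplier 24 (2.8): use full 12 — 2 pallets to go.
Supplier S at 3.4: take 2 of its 6 — requirement met.
Supplier Q, Supplier 3: unused.
Cost = 23×1.4 + 12×2.8 + 2×3.4 = 72.6.

72.6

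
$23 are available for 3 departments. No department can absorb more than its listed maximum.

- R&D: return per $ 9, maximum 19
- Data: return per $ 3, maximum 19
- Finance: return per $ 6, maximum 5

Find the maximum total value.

Highest return per $ first: R&D 9 > Finance 6 > Data 3.
R&D takes 19 to reach its cap of 19 ; 4 left.
Finance: +4 (room for 5) → 4. Pool exhausted.
Total = 9×19 + 6×4 = 195.

195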